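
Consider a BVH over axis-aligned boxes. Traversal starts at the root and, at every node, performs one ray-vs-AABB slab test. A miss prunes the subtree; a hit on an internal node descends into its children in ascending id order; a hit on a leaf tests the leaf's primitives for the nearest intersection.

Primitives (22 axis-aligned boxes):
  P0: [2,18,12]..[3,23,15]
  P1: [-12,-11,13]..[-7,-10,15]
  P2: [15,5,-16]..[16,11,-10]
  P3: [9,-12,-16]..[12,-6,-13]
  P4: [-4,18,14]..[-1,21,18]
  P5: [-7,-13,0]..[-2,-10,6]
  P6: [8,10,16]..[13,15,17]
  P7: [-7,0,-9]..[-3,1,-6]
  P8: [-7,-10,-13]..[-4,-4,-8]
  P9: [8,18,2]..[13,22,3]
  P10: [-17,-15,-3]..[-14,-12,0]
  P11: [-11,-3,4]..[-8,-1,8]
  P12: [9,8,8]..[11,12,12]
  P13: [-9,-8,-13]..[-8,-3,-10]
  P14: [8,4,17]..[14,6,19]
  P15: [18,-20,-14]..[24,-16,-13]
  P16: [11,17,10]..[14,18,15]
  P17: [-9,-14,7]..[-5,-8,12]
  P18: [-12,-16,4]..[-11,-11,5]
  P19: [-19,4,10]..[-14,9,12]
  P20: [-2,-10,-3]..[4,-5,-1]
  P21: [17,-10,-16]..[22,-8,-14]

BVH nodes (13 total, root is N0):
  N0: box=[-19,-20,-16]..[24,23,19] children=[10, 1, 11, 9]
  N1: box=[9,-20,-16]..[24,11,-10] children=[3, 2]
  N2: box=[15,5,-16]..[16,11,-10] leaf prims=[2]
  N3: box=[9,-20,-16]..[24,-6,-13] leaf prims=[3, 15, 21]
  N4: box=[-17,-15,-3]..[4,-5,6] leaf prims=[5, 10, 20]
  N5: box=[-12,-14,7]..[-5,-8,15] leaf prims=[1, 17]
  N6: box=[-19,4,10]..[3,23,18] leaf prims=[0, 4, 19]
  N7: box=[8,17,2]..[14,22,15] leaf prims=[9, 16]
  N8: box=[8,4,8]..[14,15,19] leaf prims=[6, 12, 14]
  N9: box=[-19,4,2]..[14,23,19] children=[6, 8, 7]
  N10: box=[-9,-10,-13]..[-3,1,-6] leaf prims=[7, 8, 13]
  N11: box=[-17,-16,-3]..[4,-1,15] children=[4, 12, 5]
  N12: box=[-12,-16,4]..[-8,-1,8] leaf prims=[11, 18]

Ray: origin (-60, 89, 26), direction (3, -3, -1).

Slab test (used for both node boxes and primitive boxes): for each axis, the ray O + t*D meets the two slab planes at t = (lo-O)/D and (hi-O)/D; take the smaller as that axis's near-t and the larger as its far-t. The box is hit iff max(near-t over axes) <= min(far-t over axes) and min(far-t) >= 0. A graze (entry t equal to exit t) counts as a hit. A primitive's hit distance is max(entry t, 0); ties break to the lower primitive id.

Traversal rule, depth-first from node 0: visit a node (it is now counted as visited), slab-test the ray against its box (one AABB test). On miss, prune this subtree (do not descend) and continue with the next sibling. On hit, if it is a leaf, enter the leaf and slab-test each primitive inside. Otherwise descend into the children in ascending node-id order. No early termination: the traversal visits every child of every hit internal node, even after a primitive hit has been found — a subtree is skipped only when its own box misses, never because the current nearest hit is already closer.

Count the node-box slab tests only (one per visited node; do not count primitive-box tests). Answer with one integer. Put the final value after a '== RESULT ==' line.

Trace the traversal:
N0 x:[41/3,28] y:[22,109/3] z:[7,42] -> hit [22,28], descend [1, 9, 10, 11]
  N1 x:[23,28] y:[26,109/3] z:[36,42] -> miss, prune
  N9 x:[41/3,74/3] y:[22,85/3] z:[7,24] -> hit [22,24], descend [6, 7, 8]
    N6 x:[41/3,21] y:[22,85/3] z:[8,16] -> miss, prune
    N7 x:[68/3,74/3] y:[67/3,24] z:[11,24] -> hit [68/3,24] leaf, test {P9@t=23, P16(miss)}
    N8 x:[68/3,74/3] y:[74/3,85/3] z:[7,18] -> miss, prune
  N10 x:[17,19] y:[88/3,33] z:[32,39] -> miss, prune
  N11 x:[43/3,64/3] y:[30,35] z:[11,29] -> miss, prune

Visited [0, 1, 9, 6, 7, 8, 10, 11]. Tests: 8 box, 1 leaf. Nearest: P9.

== RESULT ==
8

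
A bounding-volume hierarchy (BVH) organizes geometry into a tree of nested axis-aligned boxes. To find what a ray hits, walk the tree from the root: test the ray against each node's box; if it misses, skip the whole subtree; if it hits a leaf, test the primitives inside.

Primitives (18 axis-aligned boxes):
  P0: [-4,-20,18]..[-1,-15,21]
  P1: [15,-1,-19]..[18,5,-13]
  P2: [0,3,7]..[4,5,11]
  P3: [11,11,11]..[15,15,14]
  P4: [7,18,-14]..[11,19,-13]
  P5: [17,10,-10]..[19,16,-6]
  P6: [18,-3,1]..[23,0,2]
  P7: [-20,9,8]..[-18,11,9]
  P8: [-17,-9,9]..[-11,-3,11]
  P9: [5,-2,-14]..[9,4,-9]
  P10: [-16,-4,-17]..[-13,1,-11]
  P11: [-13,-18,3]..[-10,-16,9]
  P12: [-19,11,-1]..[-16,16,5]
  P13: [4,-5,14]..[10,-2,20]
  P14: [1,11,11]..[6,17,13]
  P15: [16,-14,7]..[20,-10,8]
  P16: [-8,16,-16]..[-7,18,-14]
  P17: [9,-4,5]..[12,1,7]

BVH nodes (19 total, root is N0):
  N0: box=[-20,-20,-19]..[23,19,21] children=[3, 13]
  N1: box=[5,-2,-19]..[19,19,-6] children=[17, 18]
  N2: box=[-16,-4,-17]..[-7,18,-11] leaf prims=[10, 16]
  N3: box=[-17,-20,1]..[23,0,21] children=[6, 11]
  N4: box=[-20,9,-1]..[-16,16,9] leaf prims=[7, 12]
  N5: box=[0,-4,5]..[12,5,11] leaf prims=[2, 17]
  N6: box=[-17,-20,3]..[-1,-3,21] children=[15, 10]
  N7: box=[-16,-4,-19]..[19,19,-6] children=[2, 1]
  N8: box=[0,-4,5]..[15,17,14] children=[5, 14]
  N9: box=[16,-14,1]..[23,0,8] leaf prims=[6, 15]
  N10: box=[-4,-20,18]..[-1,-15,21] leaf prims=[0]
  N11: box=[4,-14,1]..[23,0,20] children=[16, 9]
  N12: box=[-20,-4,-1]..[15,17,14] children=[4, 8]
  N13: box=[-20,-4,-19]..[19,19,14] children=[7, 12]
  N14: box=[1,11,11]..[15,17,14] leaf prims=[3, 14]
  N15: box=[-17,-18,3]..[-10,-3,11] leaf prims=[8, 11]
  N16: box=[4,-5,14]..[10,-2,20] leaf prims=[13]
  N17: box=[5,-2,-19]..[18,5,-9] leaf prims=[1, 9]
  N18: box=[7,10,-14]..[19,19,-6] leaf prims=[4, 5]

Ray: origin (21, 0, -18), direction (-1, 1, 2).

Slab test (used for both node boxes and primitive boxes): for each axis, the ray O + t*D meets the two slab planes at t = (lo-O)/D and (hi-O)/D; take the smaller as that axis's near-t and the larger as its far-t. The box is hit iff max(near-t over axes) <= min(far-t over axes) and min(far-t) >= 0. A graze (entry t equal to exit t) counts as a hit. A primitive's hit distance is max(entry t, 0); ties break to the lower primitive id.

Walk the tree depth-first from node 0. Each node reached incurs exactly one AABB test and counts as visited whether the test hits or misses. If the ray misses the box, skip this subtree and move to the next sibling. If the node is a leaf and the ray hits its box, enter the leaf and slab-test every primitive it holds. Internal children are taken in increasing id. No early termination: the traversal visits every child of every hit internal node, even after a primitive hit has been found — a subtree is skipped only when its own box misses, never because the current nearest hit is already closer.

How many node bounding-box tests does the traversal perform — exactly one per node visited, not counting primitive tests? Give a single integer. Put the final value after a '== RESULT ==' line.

Trace the traversal:
N0 x:[-2,41] y:[-20,19] z:[-1/2,39/2] -> hit [-1/2,19], descend [3, 13]
  N3 x:[-2,38] y:[-20,0] z:[19/2,39/2] -> miss, prune
  N13 x:[2,41] y:[-4,19] z:[-1/2,16] -> hit [2,16], descend [7, 12]
    N7 x:[2,37] y:[-4,19] z:[-1/2,6] -> hit [2,6], descend [1, 2]
      N1 x:[2,16] y:[-2,19] z:[-1/2,6] -> hit [2,6], descend [17, 18]
        N17 x:[3,16] y:[-2,5] z:[-1/2,9/2] -> hit [3,9/2] leaf, test {P1(miss), P9(miss)}
        N18 x:[2,14] y:[10,19] z:[2,6] -> miss, prune
      N2 x:[28,37] y:[-4,18] z:[1/2,7/2] -> miss, prune
    N12 x:[6,41] y:[-4,17] z:[17/2,16] -> hit [17/2,16], descend [4, 8]
      N4 x:[37,41] y:[9,16] z:[17/2,27/2] -> miss, prune
      N8 x:[6,21] y:[-4,17] z:[23/2,16] -> hit [23/2,16], descend [5, 14]
        N5 x:[9,21] y:[-4,5] z:[23/2,29/2] -> miss, prune
        N14 x:[6,20] y:[11,17] z:[29/2,16] -> hit [29/2,16] leaf, test {P3(miss), P14@t=15}

13 AABB tests over nodes [0, 3, 13, 7, 1, 17, 18, 2, 12, 4, 8, 5, 14]; 2 leaves entered; closest P14.

== RESULT ==
13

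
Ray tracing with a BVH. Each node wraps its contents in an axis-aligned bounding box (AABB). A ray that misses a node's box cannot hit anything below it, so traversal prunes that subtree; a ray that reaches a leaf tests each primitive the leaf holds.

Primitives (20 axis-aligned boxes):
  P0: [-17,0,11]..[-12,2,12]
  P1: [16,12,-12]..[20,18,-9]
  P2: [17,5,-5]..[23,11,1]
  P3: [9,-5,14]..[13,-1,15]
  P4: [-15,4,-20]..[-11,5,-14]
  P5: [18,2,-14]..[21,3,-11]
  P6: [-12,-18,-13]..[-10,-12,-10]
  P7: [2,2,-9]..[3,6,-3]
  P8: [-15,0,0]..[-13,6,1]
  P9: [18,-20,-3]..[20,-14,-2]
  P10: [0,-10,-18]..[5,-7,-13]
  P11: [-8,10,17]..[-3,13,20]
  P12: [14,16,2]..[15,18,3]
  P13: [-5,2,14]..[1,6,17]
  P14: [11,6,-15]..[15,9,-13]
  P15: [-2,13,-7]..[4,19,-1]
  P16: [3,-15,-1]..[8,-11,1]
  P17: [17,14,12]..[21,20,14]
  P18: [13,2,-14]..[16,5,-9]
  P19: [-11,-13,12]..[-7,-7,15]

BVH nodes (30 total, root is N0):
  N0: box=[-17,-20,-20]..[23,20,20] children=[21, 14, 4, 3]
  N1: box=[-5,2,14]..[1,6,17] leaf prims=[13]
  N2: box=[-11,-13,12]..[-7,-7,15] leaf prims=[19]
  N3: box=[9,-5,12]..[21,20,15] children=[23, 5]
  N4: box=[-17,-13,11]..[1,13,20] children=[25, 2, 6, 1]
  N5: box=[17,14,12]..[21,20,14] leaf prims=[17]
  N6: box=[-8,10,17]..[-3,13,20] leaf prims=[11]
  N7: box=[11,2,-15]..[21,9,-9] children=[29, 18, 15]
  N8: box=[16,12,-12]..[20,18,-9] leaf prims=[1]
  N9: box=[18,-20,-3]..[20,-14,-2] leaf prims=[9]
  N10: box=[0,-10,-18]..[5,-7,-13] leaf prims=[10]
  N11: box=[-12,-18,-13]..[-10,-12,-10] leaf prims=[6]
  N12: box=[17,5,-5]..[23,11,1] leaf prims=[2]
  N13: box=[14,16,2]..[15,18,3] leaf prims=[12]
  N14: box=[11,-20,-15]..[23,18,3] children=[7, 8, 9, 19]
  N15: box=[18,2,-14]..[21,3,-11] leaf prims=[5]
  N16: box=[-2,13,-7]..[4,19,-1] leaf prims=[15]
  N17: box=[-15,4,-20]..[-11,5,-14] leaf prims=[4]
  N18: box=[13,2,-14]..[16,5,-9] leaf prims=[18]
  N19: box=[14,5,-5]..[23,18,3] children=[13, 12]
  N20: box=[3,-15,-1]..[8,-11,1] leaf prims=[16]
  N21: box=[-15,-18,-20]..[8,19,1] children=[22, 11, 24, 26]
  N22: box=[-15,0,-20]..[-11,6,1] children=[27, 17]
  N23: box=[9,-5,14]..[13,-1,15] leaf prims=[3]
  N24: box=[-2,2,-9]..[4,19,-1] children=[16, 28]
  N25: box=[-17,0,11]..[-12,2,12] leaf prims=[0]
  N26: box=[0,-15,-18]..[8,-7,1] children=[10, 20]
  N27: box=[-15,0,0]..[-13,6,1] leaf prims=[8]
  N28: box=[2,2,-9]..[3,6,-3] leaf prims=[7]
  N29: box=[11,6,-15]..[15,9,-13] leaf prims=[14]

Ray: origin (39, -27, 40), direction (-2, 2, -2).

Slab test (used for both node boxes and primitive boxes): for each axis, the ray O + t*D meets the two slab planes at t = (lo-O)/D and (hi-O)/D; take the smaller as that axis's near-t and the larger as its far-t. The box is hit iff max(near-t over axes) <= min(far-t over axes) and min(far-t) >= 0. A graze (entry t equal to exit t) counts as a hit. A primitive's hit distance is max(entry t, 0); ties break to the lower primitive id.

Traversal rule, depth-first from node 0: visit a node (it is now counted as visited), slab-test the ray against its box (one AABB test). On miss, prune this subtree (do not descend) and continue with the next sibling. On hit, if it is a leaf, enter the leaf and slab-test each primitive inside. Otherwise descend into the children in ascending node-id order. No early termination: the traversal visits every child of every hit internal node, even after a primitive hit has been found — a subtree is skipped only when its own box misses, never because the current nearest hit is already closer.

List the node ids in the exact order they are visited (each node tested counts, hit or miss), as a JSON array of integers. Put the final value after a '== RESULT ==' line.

Traverse from the root:
N0 x:[8,28] y:[7/2,47/2] z:[10,30] -> hit [10,47/2], descend [3, 4, 14, 21]
  N3 x:[9,15] y:[11,47/2] z:[25/2,14] -> hit [25/2,14], descend [5, 23]
    N5 x:[9,11] y:[41/2,47/2] z:[13,14] -> miss, prune
    N23 x:[13,15] y:[11,13] z:[25/2,13] -> hit [13,13] leaf, test {P3@t=13}
  N4 x:[19,28] y:[7,20] z:[10,29/2] -> miss, prune
  N14 x:[8,14] y:[7/2,45/2] z:[37/2,55/2] -> miss, prune
  N21 x:[31/2,27] y:[9/2,23] z:[39/2,30] -> hit [39/2,23], descend [11, 22, 24, 26]
    N11 x:[49/2,51/2] y:[9/2,15/2] z:[25,53/2] -> miss, prune
    N22 x:[25,27] y:[27/2,33/2] z:[39/2,30] -> miss, prune
    N24 x:[35/2,41/2] y:[29/2,23] z:[41/2,49/2] -> hit [41/2,41/2], descend [16, 28]
      N16 x:[35/2,41/2] y:[20,23] z:[41/2,47/2] -> hit [41/2,41/2] leaf, test {P15@t=41/2}
      N28 x:[18,37/2] y:[29/2,33/2] z:[43/2,49/2] -> miss, prune
    N26 x:[31/2,39/2] y:[6,10] z:[39/2,29] -> miss, prune

13 AABB tests over nodes [0, 3, 5, 23, 4, 14, 21, 11, 22, 24, 16, 28, 26]; 2 leaves entered; closest P3.

== RESULT ==
[0, 3, 5, 23, 4, 14, 21, 11, 22, 24, 16, 28, 26]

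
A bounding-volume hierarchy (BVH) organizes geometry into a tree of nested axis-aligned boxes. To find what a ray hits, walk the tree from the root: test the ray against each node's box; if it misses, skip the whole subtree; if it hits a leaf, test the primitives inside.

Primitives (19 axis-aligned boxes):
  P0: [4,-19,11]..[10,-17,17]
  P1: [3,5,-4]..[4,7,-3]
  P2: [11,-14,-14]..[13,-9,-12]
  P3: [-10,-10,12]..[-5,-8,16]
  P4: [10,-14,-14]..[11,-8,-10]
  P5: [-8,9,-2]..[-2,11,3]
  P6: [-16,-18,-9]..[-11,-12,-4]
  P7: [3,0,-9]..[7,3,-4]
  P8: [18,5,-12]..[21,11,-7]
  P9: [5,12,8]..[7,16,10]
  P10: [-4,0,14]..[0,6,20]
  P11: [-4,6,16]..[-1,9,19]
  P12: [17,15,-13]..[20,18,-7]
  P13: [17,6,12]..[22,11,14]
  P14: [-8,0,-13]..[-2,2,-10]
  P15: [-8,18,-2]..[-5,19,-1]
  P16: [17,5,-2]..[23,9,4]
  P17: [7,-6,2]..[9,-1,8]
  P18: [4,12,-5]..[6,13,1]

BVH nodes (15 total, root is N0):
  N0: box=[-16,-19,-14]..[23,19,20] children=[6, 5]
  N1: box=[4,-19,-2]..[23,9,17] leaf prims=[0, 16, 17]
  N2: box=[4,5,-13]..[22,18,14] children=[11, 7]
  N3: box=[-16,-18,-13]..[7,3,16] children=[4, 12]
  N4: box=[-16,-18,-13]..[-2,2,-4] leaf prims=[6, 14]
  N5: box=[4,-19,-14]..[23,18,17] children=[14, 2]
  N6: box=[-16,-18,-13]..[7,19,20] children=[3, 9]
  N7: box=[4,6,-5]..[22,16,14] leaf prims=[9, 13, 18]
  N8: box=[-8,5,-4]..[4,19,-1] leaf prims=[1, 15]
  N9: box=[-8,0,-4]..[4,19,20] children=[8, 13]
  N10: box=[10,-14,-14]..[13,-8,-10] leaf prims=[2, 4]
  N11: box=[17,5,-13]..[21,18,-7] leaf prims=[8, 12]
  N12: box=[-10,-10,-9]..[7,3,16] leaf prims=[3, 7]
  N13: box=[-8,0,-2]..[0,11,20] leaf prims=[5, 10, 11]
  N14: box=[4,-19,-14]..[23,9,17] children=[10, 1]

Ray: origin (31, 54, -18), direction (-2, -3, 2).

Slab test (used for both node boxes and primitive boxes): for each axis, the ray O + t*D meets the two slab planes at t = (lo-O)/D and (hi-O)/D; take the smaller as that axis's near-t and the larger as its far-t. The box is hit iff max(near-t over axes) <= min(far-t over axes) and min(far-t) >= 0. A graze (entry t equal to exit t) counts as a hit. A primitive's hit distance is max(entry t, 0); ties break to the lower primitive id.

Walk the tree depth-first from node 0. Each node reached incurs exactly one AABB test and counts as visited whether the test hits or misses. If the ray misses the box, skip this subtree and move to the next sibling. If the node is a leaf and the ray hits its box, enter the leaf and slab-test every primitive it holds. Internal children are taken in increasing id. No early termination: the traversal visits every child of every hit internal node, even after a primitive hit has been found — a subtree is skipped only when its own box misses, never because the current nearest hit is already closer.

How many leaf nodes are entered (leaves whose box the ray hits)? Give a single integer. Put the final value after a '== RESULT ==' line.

Walk:
N0 x:[4,47/2] y:[35/3,73/3] z:[2,19] -> hit [35/3,19], descend [5, 6]
  N5 x:[4,27/2] y:[12,73/3] z:[2,35/2] -> hit [12,27/2], descend [2, 14]
    N2 x:[9/2,27/2] y:[12,49/3] z:[5/2,16] -> hit [12,27/2], descend [7, 11]
      N7 x:[9/2,27/2] y:[38/3,16] z:[13/2,16] -> hit [38/3,27/2] leaf, test {P9@t=13, P13(miss), P18(miss)}
      N11 x:[5,7] y:[12,49/3] z:[5/2,11/2] -> miss, prune
    N14 x:[4,27/2] y:[15,73/3] z:[2,35/2] -> miss, prune
  N6 x:[12,47/2] y:[35/3,24] z:[5/2,19] -> hit [12,19], descend [3, 9]
    N3 x:[12,47/2] y:[17,24] z:[5/2,17] -> hit [17,17], descend [4, 12]
      N4 x:[33/2,47/2] y:[52/3,24] z:[5/2,7] -> miss, prune
      N12 x:[12,41/2] y:[17,64/3] z:[9/2,17] -> hit [17,17] leaf, test {P3(miss), P7(miss)}
    N9 x:[27/2,39/2] y:[35/3,18] z:[7,19] -> hit [27/2,18], descend [8, 13]
      N8 x:[27/2,39/2] y:[35/3,49/3] z:[7,17/2] -> miss, prune
      N13 x:[31/2,39/2] y:[43/3,18] z:[8,19] -> hit [31/2,18] leaf, test {P5(miss), P10@t=16, P11(miss)}

order=[0, 5, 2, 7, 11, 14, 6, 3, 4, 12, 9, 8, 13]  |boxes|=13  |leaves|=3  hit=P9

== RESULT ==
3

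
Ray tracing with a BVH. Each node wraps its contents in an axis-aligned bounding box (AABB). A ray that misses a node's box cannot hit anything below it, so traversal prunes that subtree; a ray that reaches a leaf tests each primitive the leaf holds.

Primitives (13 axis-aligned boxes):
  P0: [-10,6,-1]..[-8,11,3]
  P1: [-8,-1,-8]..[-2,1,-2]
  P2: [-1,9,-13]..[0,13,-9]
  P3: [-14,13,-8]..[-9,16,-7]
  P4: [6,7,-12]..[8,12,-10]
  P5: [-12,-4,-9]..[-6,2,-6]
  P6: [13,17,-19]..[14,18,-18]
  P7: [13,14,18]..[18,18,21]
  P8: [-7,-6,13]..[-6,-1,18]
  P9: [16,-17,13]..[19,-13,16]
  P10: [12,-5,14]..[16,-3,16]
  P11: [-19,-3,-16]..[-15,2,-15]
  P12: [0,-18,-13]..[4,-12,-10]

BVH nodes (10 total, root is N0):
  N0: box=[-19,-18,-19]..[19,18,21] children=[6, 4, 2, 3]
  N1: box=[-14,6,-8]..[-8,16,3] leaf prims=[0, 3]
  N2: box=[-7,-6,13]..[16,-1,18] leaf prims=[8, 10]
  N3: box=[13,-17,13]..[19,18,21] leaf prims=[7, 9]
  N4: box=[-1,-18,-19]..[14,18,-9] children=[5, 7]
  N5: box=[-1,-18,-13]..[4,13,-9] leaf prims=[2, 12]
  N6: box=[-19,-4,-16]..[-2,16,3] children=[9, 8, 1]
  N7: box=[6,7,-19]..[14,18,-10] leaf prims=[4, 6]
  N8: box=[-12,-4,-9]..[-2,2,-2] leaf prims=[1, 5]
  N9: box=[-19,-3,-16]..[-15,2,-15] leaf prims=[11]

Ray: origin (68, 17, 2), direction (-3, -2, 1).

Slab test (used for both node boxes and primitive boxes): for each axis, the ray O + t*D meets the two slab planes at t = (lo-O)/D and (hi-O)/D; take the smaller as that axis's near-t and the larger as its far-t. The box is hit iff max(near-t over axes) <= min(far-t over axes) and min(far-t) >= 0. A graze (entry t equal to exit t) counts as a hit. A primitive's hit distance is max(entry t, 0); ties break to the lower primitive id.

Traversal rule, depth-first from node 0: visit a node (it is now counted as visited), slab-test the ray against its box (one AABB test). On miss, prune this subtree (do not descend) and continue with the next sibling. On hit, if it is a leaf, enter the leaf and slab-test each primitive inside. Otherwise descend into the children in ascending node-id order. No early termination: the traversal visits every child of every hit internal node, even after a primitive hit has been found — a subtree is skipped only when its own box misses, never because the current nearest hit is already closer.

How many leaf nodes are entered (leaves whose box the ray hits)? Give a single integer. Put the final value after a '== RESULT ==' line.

Traverse from the root:
N0 x:[49/3,29] y:[-1/2,35/2] z:[-21,19] -> hit [49/3,35/2], descend [2, 3, 4, 6]
  N2 x:[52/3,25] y:[9,23/2] z:[11,16] -> miss, prune
  N3 x:[49/3,55/3] y:[-1/2,17] z:[11,19] -> hit [49/3,17] leaf, test {P7(miss), P9(miss)}
  N4 x:[18,23] y:[-1/2,35/2] z:[-21,-11] -> miss, prune
  N6 x:[70/3,29] y:[1/2,21/2] z:[-18,1] -> miss, prune

order=[0, 2, 3, 4, 6]  |boxes|=5  |leaves|=1  hit=miss

== RESULT ==
1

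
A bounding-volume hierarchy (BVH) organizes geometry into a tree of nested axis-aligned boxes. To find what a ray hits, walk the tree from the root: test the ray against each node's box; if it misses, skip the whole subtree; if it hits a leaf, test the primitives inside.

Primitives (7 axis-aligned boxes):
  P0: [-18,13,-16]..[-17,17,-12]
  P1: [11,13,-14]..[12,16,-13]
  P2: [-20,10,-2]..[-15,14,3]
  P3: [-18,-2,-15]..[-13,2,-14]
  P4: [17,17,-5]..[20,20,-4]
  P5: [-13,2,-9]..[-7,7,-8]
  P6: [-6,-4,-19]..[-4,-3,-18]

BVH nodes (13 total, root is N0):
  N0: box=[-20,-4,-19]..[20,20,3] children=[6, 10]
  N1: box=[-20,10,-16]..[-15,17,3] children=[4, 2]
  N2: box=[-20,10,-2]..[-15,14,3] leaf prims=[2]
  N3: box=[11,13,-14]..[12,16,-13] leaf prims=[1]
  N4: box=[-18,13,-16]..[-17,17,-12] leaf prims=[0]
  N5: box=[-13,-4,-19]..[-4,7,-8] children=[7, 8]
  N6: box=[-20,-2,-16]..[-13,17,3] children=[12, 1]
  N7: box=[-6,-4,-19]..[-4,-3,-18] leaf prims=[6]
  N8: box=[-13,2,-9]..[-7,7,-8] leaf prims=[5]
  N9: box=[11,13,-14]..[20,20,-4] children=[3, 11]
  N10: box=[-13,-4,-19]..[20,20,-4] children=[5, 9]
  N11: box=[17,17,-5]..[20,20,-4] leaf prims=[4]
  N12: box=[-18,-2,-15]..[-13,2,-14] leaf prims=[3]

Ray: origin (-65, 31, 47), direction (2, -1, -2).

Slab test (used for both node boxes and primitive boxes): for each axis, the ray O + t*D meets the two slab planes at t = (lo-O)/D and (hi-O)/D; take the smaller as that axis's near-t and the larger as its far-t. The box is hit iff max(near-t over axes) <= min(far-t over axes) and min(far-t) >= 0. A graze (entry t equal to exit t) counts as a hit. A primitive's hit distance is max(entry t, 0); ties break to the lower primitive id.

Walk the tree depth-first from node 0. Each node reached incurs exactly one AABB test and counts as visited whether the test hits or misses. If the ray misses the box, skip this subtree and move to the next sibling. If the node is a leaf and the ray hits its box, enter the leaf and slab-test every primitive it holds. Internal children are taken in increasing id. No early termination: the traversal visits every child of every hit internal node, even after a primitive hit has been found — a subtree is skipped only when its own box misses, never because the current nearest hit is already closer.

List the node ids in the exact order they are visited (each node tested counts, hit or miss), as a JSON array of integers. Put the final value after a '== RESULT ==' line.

Trace the traversal:
N0 x:[45/2,85/2] y:[11,35] z:[22,33] -> hit [45/2,33], descend [6, 10]
  N6 x:[45/2,26] y:[14,33] z:[22,63/2] -> hit [45/2,26], descend [1, 12]
    N1 x:[45/2,25] y:[14,21] z:[22,63/2] -> miss, prune
    N12 x:[47/2,26] y:[29,33] z:[61/2,31] -> miss, prune
  N10 x:[26,85/2] y:[11,35] z:[51/2,33] -> hit [26,33], descend [5, 9]
    N5 x:[26,61/2] y:[24,35] z:[55/2,33] -> hit [55/2,61/2], descend [7, 8]
      N7 x:[59/2,61/2] y:[34,35] z:[65/2,33] -> miss, prune
      N8 x:[26,29] y:[24,29] z:[55/2,28] -> hit [55/2,28] leaf, test {P5@t=55/2}
    N9 x:[38,85/2] y:[11,18] z:[51/2,61/2] -> miss, prune

9 AABB tests over nodes [0, 6, 1, 12, 10, 5, 7, 8, 9]; 1 leaf entered; closest P5.

== RESULT ==
[0, 6, 1, 12, 10, 5, 7, 8, 9]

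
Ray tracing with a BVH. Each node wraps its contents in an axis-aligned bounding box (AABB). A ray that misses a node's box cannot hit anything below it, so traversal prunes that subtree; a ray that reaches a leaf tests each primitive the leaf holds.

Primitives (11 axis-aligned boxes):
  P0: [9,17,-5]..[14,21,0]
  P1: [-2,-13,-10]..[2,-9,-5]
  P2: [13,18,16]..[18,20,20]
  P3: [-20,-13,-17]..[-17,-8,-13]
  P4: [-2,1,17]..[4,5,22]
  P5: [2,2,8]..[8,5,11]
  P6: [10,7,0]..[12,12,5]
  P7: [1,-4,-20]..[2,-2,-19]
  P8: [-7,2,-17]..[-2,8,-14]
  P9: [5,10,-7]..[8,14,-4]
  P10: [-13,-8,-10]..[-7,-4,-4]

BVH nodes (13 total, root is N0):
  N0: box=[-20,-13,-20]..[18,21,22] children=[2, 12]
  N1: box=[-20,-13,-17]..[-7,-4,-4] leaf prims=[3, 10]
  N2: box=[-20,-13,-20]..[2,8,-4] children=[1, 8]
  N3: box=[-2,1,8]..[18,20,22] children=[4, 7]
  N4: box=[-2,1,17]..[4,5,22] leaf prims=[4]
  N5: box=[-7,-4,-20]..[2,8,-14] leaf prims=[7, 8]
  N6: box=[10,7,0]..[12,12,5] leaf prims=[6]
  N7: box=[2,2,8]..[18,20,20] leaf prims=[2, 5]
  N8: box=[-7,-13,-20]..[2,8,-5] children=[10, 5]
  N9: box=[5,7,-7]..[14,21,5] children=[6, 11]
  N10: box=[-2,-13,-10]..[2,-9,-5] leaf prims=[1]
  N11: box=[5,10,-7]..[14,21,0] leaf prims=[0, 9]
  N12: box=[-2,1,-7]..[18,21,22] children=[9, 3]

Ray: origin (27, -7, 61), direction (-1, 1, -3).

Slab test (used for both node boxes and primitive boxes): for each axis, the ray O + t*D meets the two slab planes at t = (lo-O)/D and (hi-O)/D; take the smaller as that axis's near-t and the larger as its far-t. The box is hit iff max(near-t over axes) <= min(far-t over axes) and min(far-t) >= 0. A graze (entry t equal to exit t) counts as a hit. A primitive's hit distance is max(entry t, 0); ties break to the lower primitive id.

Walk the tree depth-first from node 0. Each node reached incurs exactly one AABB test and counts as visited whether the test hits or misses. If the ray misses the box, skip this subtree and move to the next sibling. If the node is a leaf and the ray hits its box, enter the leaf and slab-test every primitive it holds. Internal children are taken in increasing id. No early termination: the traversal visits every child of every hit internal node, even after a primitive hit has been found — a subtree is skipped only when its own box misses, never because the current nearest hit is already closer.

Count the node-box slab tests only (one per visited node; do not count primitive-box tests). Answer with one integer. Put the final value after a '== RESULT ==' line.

Walk:
N0 x:[9,47] y:[-6,28] z:[13,27] -> hit [13,27], descend [2, 12]
  N2 x:[25,47] y:[-6,15] z:[65/3,27] -> miss, prune
  N12 x:[9,29] y:[8,28] z:[13,68/3] -> hit [13,68/3], descend [3, 9]
    N3 x:[9,29] y:[8,27] z:[13,53/3] -> hit [13,53/3], descend [4, 7]
      N4 x:[23,29] y:[8,12] z:[13,44/3] -> miss, prune
      N7 x:[9,25] y:[9,27] z:[41/3,53/3] -> hit [41/3,53/3] leaf, test {P2(miss), P5(miss)}
    N9 x:[13,22] y:[14,28] z:[56/3,68/3] -> hit [56/3,22], descend [6, 11]
      N6 x:[15,17] y:[14,19] z:[56/3,61/3] -> miss, prune
      N11 x:[13,22] y:[17,28] z:[61/3,68/3] -> hit [61/3,22] leaf, test {P0(miss), P9(miss)}

9 AABB tests over nodes [0, 2, 12, 3, 4, 7, 9, 6, 11]; 2 leaves entered; closest miss.

== RESULT ==
9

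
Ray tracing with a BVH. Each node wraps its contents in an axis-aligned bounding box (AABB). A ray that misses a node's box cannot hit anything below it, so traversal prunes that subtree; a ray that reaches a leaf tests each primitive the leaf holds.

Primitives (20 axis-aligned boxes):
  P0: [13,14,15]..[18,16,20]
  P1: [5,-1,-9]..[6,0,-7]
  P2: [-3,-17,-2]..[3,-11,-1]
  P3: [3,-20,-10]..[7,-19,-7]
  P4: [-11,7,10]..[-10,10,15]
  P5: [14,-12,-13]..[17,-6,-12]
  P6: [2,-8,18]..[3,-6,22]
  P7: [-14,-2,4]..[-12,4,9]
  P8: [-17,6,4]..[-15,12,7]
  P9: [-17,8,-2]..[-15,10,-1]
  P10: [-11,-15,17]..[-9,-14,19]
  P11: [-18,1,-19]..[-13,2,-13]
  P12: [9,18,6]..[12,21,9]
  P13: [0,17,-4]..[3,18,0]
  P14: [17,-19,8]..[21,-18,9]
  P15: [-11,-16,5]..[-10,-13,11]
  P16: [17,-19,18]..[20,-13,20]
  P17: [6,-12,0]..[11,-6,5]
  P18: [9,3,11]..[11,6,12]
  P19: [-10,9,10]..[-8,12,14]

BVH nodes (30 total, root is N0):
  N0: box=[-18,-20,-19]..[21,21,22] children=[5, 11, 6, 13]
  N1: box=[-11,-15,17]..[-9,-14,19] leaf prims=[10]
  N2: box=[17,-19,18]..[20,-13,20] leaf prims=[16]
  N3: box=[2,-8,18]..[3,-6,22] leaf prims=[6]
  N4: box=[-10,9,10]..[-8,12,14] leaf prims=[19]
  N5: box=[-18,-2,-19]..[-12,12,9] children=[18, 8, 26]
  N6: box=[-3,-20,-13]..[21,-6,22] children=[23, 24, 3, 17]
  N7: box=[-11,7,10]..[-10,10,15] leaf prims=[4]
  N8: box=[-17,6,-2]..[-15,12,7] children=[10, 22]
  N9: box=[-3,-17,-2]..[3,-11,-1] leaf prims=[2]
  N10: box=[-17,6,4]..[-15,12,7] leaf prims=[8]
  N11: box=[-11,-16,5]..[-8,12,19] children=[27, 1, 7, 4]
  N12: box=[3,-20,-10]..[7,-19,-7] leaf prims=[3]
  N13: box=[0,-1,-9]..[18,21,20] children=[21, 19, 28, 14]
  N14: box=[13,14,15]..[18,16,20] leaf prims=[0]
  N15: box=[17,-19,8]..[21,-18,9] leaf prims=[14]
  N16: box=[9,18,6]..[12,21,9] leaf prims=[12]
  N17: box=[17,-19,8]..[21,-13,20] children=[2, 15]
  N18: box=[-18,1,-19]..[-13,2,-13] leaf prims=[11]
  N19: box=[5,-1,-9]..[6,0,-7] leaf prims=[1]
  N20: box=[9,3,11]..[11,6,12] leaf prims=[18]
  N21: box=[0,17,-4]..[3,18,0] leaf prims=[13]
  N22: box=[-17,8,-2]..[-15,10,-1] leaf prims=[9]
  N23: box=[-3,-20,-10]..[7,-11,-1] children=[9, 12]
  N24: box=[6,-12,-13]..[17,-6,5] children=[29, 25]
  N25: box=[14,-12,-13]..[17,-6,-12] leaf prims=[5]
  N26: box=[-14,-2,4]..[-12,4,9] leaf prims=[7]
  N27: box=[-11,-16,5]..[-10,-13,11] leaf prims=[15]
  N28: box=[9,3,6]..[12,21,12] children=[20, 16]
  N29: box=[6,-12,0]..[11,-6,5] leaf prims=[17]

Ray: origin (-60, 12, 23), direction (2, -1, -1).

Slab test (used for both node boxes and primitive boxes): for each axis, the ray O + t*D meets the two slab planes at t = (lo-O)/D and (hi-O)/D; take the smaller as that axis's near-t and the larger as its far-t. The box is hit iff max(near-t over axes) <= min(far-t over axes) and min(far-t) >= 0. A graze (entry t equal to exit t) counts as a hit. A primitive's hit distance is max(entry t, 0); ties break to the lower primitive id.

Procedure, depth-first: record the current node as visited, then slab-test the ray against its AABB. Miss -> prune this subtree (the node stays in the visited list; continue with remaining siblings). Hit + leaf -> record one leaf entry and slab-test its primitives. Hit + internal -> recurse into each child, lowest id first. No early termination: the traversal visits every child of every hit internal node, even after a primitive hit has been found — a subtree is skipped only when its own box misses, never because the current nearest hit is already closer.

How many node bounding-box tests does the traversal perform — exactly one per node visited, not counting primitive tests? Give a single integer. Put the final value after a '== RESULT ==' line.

Walk:
N0 x:[21,81/2] y:[-9,32] z:[1,42] -> hit [21,32], descend [5, 6, 11, 13]
  N5 x:[21,24] y:[0,14] z:[14,42] -> miss, prune
  N6 x:[57/2,81/2] y:[18,32] z:[1,36] -> hit [57/2,32], descend [3, 17, 23, 24]
    N3 x:[31,63/2] y:[18,20] z:[1,5] -> miss, prune
    N17 x:[77/2,81/2] y:[25,31] z:[3,15] -> miss, prune
    N23 x:[57/2,67/2] y:[23,32] z:[24,33] -> hit [57/2,32], descend [9, 12]
      N9 x:[57/2,63/2] y:[23,29] z:[24,25] -> miss, prune
      N12 x:[63/2,67/2] y:[31,32] z:[30,33] -> hit [63/2,32] leaf, test {P3@t=63/2}
    N24 x:[33,77/2] y:[18,24] z:[18,36] -> miss, prune
  N11 x:[49/2,26] y:[0,28] z:[4,18] -> miss, prune
  N13 x:[30,39] y:[-9,13] z:[3,32] -> miss, prune

11 AABB tests over nodes [0, 5, 6, 3, 17, 23, 9, 12, 24, 11, 13]; 1 leaf entered; closest P3.

== RESULT ==
11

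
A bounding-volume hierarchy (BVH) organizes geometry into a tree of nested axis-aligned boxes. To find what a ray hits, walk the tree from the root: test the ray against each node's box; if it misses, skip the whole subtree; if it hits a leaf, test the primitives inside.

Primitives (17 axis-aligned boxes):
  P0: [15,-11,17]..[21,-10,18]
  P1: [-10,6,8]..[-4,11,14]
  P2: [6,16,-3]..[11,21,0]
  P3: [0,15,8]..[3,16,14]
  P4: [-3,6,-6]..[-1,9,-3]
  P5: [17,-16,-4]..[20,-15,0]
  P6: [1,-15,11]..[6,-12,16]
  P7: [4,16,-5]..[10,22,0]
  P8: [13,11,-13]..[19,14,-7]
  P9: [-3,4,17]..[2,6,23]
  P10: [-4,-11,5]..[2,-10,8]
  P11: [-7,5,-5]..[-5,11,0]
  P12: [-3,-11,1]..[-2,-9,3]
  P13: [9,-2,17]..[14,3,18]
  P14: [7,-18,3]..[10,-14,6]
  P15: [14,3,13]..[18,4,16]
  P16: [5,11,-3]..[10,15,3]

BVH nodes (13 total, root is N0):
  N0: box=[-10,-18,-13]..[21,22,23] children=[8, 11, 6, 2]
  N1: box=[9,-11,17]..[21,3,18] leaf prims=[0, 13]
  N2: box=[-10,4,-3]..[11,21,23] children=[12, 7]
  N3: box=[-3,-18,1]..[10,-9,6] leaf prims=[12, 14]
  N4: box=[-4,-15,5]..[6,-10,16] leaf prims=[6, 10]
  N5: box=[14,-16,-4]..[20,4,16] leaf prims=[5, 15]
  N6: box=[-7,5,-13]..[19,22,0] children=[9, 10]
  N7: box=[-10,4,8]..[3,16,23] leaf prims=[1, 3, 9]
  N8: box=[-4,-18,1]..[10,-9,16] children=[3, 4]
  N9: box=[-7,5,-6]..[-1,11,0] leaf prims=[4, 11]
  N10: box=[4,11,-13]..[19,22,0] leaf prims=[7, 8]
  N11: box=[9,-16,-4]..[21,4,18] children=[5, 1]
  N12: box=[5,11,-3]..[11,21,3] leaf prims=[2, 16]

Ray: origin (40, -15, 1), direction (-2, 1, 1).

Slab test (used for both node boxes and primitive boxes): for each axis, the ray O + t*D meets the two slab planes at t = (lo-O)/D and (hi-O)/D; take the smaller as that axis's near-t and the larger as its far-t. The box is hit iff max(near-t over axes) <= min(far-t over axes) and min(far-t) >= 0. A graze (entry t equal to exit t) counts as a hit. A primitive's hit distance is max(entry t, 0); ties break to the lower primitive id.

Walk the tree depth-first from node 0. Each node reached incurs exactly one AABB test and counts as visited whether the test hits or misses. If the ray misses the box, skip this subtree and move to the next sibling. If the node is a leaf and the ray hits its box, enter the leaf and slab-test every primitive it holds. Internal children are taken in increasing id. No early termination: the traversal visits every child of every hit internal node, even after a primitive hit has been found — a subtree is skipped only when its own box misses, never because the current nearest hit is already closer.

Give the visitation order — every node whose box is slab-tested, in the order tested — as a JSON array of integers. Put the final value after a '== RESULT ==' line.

Walk:
N0 x:[19/2,25] y:[-3,37] z:[-14,22] -> hit [19/2,22], descend [2, 6, 8, 11]
  N2 x:[29/2,25] y:[19,36] z:[-4,22] -> hit [19,22], descend [7, 12]
    N7 x:[37/2,25] y:[19,31] z:[7,22] -> hit [19,22] leaf, test {P1(miss), P3(miss), P9@t=19}
    N12 x:[29/2,35/2] y:[26,36] z:[-4,2] -> miss, prune
  N6 x:[21/2,47/2] y:[20,37] z:[-14,-1] -> miss, prune
  N8 x:[15,22] y:[-3,6] z:[0,15] -> miss, prune
  N11 x:[19/2,31/2] y:[-1,19] z:[-5,17] -> hit [19/2,31/2], descend [1, 5]
    N1 x:[19/2,31/2] y:[4,18] z:[16,17] -> miss, prune
    N5 x:[10,13] y:[-1,19] z:[-5,15] -> hit [10,13] leaf, test {P5(miss), P15(miss)}

Visited [0, 2, 7, 12, 6, 8, 11, 1, 5]. Tests: 9 box, 2 leaf. Nearest: P9.

== RESULT ==
[0, 2, 7, 12, 6, 8, 11, 1, 5]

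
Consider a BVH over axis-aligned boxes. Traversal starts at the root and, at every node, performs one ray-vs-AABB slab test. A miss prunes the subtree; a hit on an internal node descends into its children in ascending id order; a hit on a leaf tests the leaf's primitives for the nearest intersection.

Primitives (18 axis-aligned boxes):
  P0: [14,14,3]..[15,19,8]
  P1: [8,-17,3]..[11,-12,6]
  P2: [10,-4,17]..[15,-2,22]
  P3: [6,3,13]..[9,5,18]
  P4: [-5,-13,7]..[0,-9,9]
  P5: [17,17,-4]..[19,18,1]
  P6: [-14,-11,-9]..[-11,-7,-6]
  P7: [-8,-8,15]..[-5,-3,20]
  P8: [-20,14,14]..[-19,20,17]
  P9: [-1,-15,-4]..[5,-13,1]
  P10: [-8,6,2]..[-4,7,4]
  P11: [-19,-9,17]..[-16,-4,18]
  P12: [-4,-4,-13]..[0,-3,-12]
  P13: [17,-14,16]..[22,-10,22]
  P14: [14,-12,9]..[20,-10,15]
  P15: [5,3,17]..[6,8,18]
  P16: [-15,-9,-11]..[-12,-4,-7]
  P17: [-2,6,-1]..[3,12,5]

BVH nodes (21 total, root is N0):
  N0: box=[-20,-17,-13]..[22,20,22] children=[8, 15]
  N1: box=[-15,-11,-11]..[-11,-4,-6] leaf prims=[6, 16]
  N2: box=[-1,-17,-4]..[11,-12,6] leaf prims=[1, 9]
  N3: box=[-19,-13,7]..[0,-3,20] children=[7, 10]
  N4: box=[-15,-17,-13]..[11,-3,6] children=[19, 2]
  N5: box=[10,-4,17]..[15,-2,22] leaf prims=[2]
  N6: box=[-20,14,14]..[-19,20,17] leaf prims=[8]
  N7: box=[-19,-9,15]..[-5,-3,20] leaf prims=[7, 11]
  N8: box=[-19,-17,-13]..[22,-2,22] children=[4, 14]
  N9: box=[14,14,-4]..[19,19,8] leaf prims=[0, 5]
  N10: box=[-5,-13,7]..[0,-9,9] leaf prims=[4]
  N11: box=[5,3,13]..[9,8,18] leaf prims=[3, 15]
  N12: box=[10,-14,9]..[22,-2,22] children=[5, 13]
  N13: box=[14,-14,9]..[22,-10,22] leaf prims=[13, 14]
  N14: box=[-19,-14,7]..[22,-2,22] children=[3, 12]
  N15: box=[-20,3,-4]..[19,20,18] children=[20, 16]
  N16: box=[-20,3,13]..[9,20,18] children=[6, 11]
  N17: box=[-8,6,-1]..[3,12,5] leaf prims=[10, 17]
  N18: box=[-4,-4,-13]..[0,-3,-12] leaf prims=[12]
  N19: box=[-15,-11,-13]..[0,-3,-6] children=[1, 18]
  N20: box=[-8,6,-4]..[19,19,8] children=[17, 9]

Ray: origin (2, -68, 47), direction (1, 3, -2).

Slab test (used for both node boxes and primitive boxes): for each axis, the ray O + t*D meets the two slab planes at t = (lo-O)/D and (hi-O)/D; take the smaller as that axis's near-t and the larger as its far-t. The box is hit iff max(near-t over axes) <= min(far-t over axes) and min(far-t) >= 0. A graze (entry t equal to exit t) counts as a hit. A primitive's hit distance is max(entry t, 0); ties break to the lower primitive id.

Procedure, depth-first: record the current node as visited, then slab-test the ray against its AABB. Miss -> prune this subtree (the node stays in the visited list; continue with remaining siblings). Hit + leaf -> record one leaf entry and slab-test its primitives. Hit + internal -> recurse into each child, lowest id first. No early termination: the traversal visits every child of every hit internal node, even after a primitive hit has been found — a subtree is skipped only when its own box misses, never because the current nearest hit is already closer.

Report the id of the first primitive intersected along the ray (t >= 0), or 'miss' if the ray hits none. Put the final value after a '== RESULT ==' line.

Trace the traversal:
N0 x:[-22,20] y:[17,88/3] z:[25/2,30] -> hit [17,20], descend [8, 15]
  N8 x:[-21,20] y:[17,22] z:[25/2,30] -> hit [17,20], descend [4, 14]
    N4 x:[-17,9] y:[17,65/3] z:[41/2,30] -> miss, prune
    N14 x:[-21,20] y:[18,22] z:[25/2,20] -> hit [18,20], descend [3, 12]
      N3 x:[-21,-2] y:[55/3,65/3] z:[27/2,20] -> miss, prune
      N12 x:[8,20] y:[18,22] z:[25/2,19] -> hit [18,19], descend [5, 13]
        N5 x:[8,13] y:[64/3,22] z:[25/2,15] -> miss, prune
        N13 x:[12,20] y:[18,58/3] z:[25/2,19] -> hit [18,19] leaf, test {P13(miss), P14(miss)}
  N15 x:[-22,17] y:[71/3,88/3] z:[29/2,51/2] -> miss, prune

order=[0, 8, 4, 14, 3, 12, 5, 13, 15]  |boxes|=9  |leaves|=1  hit=miss

== RESULT ==
miss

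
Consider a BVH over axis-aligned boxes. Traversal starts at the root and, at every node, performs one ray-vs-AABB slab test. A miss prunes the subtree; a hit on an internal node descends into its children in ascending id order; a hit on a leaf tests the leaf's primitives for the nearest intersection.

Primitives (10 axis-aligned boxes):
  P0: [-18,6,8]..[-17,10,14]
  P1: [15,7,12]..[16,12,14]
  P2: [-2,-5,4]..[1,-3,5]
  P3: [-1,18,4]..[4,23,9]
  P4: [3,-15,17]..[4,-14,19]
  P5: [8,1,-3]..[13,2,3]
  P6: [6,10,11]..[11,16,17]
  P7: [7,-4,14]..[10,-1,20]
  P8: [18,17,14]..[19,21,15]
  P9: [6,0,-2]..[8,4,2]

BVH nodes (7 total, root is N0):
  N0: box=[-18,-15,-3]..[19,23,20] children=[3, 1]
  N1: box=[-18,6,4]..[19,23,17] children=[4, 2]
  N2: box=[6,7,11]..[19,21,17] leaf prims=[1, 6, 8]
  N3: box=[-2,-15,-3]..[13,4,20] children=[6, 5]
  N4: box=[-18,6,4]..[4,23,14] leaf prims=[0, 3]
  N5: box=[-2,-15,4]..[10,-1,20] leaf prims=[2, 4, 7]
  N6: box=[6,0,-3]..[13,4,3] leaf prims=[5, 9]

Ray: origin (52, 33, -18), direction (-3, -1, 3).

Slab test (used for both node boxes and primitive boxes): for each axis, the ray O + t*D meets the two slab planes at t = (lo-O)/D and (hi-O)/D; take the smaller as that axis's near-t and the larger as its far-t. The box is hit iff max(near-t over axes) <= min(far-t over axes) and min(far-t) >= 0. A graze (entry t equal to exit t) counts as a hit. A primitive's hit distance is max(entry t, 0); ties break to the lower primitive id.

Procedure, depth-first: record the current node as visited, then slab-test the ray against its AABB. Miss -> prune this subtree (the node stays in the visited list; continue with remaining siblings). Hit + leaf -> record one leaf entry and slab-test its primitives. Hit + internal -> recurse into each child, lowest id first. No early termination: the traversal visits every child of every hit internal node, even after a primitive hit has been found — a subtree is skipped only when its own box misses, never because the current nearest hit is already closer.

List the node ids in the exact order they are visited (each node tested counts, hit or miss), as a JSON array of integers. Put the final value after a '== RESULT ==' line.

Walk:
N0 x:[11,70/3] y:[10,48] z:[5,38/3] -> hit [11,38/3], descend [1, 3]
  N1 x:[11,70/3] y:[10,27] z:[22/3,35/3] -> hit [11,35/3], descend [2, 4]
    N2 x:[11,46/3] y:[12,26] z:[29/3,35/3] -> miss, prune
    N4 x:[16,70/3] y:[10,27] z:[22/3,32/3] -> miss, prune
  N3 x:[13,18] y:[29,48] z:[5,38/3] -> miss, prune

5 AABB tests over nodes [0, 1, 2, 4, 3]; 0 leaves entered; closest miss.

== RESULT ==
[0, 1, 2, 4, 3]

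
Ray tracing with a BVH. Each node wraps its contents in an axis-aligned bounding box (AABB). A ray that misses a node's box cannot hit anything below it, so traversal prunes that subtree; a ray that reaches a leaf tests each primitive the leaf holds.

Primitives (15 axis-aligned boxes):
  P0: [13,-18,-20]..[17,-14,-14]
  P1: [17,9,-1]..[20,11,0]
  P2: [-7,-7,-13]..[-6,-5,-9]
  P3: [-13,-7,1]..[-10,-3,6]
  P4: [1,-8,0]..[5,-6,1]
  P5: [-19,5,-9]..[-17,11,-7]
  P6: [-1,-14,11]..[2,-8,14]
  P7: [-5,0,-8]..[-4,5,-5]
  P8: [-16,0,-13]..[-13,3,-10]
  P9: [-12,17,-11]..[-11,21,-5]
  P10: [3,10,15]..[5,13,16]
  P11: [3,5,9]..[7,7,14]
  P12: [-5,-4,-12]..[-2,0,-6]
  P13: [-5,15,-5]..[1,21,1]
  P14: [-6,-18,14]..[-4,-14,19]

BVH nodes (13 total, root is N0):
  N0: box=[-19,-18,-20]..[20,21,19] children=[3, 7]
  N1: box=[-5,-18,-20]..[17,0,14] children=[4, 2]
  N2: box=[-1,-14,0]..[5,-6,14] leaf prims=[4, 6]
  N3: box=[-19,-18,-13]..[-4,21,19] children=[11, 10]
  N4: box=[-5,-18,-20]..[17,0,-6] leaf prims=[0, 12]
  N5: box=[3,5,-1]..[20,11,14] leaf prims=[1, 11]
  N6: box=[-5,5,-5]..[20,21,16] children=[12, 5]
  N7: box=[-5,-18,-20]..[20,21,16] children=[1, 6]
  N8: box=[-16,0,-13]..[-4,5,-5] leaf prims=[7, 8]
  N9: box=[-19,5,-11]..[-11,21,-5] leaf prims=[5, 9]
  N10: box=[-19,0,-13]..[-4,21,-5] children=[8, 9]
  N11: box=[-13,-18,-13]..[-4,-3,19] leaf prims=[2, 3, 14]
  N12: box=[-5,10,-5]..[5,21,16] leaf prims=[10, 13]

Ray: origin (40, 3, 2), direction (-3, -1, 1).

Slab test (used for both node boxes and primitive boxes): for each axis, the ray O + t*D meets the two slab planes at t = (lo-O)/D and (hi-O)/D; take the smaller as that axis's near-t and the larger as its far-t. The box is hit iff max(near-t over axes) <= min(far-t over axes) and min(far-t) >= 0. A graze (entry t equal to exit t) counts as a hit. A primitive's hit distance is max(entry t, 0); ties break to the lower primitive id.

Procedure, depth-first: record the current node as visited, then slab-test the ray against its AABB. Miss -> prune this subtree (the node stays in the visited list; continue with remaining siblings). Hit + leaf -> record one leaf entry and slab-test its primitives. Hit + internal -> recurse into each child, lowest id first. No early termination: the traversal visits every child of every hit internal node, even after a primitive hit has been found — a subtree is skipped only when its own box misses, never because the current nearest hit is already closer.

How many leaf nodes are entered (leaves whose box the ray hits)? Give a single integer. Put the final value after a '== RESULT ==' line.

Walk:
N0 x:[20/3,59/3] y:[-18,21] z:[-22,17] -> hit [20/3,17], descend [3, 7]
  N3 x:[44/3,59/3] y:[-18,21] z:[-15,17] -> hit [44/3,17], descend [10, 11]
    N10 x:[44/3,59/3] y:[-18,3] z:[-15,-7] -> miss, prune
    N11 x:[44/3,53/3] y:[6,21] z:[-15,17] -> hit [44/3,17] leaf, test {P2(miss), P3(miss), P14(miss)}
  N7 x:[20/3,15] y:[-18,21] z:[-22,14] -> hit [20/3,14], descend [1, 6]
    N1 x:[23/3,15] y:[3,21] z:[-22,12] -> hit [23/3,12], descend [2, 4]
      N2 x:[35/3,41/3] y:[9,17] z:[-2,12] -> hit [35/3,12] leaf, test {P4(miss), P6(miss)}
      N4 x:[23/3,15] y:[3,21] z:[-22,-8] -> miss, prune
    N6 x:[20/3,15] y:[-18,-2] z:[-7,14] -> miss, prune

Summary -> nodes [0, 3, 10, 11, 7, 1, 2, 4, 6]; box-tests=9; leaf-entries=2; first=miss

== RESULT ==
2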